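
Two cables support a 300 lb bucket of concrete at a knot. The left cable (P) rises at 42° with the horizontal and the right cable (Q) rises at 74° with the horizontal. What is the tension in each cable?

T_P = 92.00 lb, T_Q = 248.0 lb

ΣF_x = 0: −T_P·cos42° + T_Q·cos74° = 0 → T_Q = 2.6961·T_P.
ΣF_y = 0: T_P·sin42° + T_Q·sin74° = 300.
Substitute: T_P·(0.669131 + 2.6961·0.961262) = 300 → T_P = 92.0023 ≈ 92.00 lb.
Then T_Q = 2.6961 × 92.0023 = 248.0 lb.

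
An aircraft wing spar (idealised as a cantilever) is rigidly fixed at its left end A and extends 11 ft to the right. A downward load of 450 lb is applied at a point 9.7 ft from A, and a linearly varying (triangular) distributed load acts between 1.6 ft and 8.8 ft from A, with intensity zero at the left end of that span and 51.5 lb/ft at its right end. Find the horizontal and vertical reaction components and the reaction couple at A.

A_x = 0, A_y = 635.4 lb, M_A = 5552 lb·ft

Resultant of the triangular load: ½ × 51.5 × 7.2 = 185.4 lb, acting at 6.4 ft from A (one-third of the span from the peak).
ΣF_x = 0: A_x = 0.
ΣF_y = 0: A_y − 450 − ½·51.5·7.2 = 0 → A_y = 635.4 lb.
ΣM about A: M_A − 450·9.7 − (½·51.5·7.2)·6.4 = 0 → M_A = 5552 lb·ft.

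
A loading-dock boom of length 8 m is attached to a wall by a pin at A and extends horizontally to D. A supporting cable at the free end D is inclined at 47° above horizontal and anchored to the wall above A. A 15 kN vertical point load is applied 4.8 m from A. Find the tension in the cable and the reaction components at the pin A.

T = 12.31 kN, A_x = 8.393 kN, A_y = 6.000 kN

ΣM about A: T·sin47°·8 − 15·4.8 = 0 → T = 72/(8·0.731354) = 12.3059 ≈ 12.31 kN.
ΣF_x = 0: A_x − T·cos47° = 0 → A_x = 12.3059 × 0.681998 = 8.393 kN.
ΣF_y = 0: A_y + T·sin47° − 15 = 0 → A_y = 15 − 12.3059 × 0.731354 = 6.000 kN.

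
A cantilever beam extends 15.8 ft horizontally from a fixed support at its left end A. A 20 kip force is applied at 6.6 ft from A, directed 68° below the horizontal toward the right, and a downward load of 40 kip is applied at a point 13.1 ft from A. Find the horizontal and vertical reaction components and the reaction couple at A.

A_x = -7.492 kip, A_y = 58.54 kip, M_A = 646.4 kip·ft

ΣF_x = 0: A_x + 20·cos68° = 0 → A_x = -7.492 kip.
ΣF_y = 0: A_y − 20·sin68° − 40 = 0 → A_y = 58.54 kip.
ΣM about A: M_A − 20·sin68°·6.6 − 40·13.1 = 0 → M_A = 646.4 kip·ft.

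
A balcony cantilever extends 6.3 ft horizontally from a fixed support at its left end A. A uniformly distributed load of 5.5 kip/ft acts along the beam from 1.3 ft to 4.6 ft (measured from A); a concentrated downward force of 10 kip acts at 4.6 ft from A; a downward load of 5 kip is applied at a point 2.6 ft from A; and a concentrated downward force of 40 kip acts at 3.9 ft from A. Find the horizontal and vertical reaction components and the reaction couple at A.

A_x = 0, A_y = 73.15 kip, M_A = 268.5 kip·ft

Resultant of the distributed load: 5.5 × 3.3 = 18.15 kip at 2.95 ft from A.
ΣF_x = 0: A_x = 0.
ΣF_y = 0: A_y − 5.5·3.3 − 10 − 5 − 40 = 0 → A_y = 73.15 kip.
ΣM about A: M_A − (5.5·3.3)·2.95 − 10·4.6 − 5·2.6 − 40·3.9 = 0 → M_A = 268.5 kip·ft.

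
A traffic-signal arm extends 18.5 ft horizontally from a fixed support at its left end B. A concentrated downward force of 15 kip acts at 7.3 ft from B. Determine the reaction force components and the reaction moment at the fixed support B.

B_x = 0, B_y = 15.00 kip, M_B = 109.5 kip·ft

ΣF_x = 0: B_x = 0.
ΣF_y = 0: B_y − 15 = 0 → B_y = 15.00 kip.
ΣM about B: M_B − 15·7.3 = 0 → M_B = 109.5 kip·ft.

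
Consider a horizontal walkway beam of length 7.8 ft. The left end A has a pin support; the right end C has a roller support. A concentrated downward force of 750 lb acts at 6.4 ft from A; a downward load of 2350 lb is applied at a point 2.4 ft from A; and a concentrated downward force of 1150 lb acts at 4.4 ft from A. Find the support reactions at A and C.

A_x = 0, A_y = 2263 lb, C_y = 1987 lb

Taking moments about A: C_y·7.8 − 750·6.4 − 2350·2.4 − 1150·4.4 = 0 → C_y = 15500/7.8 = 1987.18 ≈ 1987 lb.
ΣF_y = 0: A_y + 1987.18 − 750 − 2350 − 1150 = 0 → A_y = 2263 lb.
ΣF_x = 0: no horizontal applied forces, so A_x = 0.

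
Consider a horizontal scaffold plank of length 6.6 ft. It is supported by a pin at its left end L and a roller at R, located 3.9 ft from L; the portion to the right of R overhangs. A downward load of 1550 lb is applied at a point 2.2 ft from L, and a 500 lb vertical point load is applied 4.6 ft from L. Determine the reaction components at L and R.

ΣM about L: R_y·3.9 − 1550·2.2 − 500·4.6 = 0 → R_y = 5710/3.9 = 1464.1 ≈ 1464 lb.
ΣF_y = 0: L_y + 1464.1 − 1550 − 500 = 0 → L_y = 585.9 lb.
ΣF_x = 0: no horizontal applied forces, so L_x = 0.

L_x = 0, L_y = 585.9 lb, R_y = 1464 lb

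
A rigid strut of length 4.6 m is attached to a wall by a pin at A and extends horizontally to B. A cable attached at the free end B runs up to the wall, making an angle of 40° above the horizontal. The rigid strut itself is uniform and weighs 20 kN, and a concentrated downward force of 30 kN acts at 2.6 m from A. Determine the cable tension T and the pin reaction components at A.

T = 41.94 kN, A_x = 32.13 kN, A_y = 23.04 kN

ΣM about A: T·sin40°·4.6 − 20·2.3 − 30·2.6 = 0 → T = 124/(4.6·0.642788) = 41.9369 ≈ 41.94 kN.
ΣF_x = 0: A_x − T·cos40° = 0 → A_x = 41.9369 × 0.766044 = 32.13 kN.
ΣF_y = 0: A_y + T·sin40° − 20 − 30 = 0 → A_y = 50 − 41.9369 × 0.642788 = 23.04 kN.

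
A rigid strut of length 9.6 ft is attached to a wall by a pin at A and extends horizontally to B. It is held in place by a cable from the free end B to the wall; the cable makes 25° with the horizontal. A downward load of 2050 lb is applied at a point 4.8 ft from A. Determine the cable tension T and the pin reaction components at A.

T = 2425 lb, A_x = 2198 lb, A_y = 1025 lb

ΣM about A: T·sin25°·9.6 − 2050·4.8 = 0 → T = 9840/(9.6·0.422618) = 2425.36 ≈ 2425 lb.
ΣF_x = 0: A_x − T·cos25° = 0 → A_x = 2425.36 × 0.906308 = 2198 lb.
ΣF_y = 0: A_y + T·sin25° − 2050 = 0 → A_y = 2050 − 2425.36 × 0.422618 = 1025 lb.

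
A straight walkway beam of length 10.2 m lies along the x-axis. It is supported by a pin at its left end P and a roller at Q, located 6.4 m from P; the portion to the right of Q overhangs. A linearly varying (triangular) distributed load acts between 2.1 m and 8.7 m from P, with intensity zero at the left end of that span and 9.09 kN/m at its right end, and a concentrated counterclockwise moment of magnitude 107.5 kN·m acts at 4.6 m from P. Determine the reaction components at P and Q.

Resultant of the triangular load: ½ × 9.09 × 6.6 = 29.997 kN, acting at 6.5 m from P (one-third of the span from the peak).
Moments about P: Q_y·6.4 − (½·9.09·6.6)·6.5 + 107.5 = 0 → Q_y = 87.4805/6.4 = 13.6688 ≈ 13.67 kN.
ΣF_y = 0: P_y + 13.6688 − ½·9.09·6.6 = 0 → P_y = 16.33 kN.
ΣF_x = 0: no horizontal applied forces, so P_x = 0.

P_x = 0, P_y = 16.33 kN, Q_y = 13.67 kN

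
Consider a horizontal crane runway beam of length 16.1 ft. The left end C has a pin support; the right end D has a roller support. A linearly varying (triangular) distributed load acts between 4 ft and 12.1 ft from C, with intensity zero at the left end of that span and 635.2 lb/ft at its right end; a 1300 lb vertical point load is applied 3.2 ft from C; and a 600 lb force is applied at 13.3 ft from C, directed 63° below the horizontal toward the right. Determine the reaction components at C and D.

C_x = -272.4 lb, C_y = 2205 lb, D_y = 2202 lb

Resultant of the triangular load: ½ × 635.2 × 8.1 = 2572.56 lb, acting at 9.4 ft from C (one-third of the span from the peak).
Moments about C: D_y·16.1 − (½·635.2·8.1)·9.4 − 1300·3.2 − 600·sin63°·13.3 = 0 → D_y = 35452.3/16.1 = 2202.01 ≈ 2202 lb.
ΣF_y = 0: C_y + 2202.01 − ½·635.2·8.1 − 1300 − 600·sin63° = 0 → C_y = 2205 lb.
ΣF_x = 0: C_x + 600·cos63° = 0 → C_x = -272.4 lb.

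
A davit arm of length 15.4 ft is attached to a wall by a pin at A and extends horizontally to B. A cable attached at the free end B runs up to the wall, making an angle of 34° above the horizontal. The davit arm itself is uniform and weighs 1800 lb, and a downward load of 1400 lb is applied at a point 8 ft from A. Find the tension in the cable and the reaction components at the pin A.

T = 2910 lb, A_x = 2413 lb, A_y = 1573 lb

ΣM about A: T·sin34°·15.4 − 1800·7.7 − 1400·8 = 0 → T = 25060/(15.4·0.559193) = 2910.04 ≈ 2910 lb.
ΣF_x = 0: A_x − T·cos34° = 0 → A_x = 2910.04 × 0.829038 = 2413 lb.
ΣF_y = 0: A_y + T·sin34° − 1800 − 1400 = 0 → A_y = 3200 − 2910.04 × 0.559193 = 1573 lb.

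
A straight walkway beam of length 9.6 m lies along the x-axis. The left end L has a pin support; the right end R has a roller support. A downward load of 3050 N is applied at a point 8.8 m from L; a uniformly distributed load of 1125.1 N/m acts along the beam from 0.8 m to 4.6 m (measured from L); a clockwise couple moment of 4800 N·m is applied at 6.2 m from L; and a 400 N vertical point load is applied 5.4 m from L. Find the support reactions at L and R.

Resultant of the distributed load: 1125.1 × 3.8 = 4275.38 N at 2.7 m from L.
Moments about L: R_y·9.6 − 3050·8.8 − (1125.1·3.8)·2.7 − 4800 − 400·5.4 = 0 → R_y = 45343.526/9.6 = 4723.28 ≈ 4723 N.
ΣF_y = 0: L_y + 4723.28 − 3050 − 1125.1·3.8 − 400 = 0 → L_y = 3002 N.
ΣF_x = 0: no horizontal applied forces, so L_x = 0.

L_x = 0, L_y = 3002 N, R_y = 4723 N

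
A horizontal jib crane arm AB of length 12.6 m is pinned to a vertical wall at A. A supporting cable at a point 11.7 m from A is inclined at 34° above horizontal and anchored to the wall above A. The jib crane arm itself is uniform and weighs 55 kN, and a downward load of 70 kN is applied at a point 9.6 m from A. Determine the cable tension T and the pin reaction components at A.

ΣM about A: T·sin34°·11.7 − 55·6.3 − 70·9.6 = 0 → T = 1018.5/(11.7·0.559193) = 155.673 ≈ 155.7 kN.
ΣF_x = 0: A_x − T·cos34° = 0 → A_x = 155.673 × 0.829038 = 129.1 kN.
ΣF_y = 0: A_y + T·sin34° − 55 − 70 = 0 → A_y = 125 − 155.673 × 0.559193 = 37.95 kN.

T = 155.7 kN, A_x = 129.1 kN, A_y = 37.95 kN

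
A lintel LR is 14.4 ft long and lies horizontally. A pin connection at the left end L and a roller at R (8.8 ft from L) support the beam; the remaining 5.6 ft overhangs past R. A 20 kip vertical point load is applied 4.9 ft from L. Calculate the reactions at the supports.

Moments about L: R_y·8.8 − 20·4.9 = 0 → R_y = 98/8.8 = 11.1364 ≈ 11.14 kip.
ΣF_y = 0: L_y + 11.1364 − 20 = 0 → L_y = 8.864 kip.
ΣF_x = 0: no horizontal applied forces, so L_x = 0.

L_x = 0, L_y = 8.864 kip, R_y = 11.14 kip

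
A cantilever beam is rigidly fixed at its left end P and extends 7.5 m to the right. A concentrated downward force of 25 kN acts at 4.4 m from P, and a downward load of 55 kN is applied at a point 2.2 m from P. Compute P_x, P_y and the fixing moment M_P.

P_x = 0, P_y = 80.00 kN, M_P = 231.0 kN·m

ΣF_x = 0: P_x = 0.
ΣF_y = 0: P_y − 25 − 55 = 0 → P_y = 80.00 kN.
ΣM about P: M_P − 25·4.4 − 55·2.2 = 0 → M_P = 231.0 kN·m.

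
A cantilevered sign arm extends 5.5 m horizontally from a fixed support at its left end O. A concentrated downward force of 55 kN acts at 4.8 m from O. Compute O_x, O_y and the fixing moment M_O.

ΣF_x = 0: O_x = 0.
ΣF_y = 0: O_y − 55 = 0 → O_y = 55.00 kN.
ΣM about O: M_O − 55·4.8 = 0 → M_O = 264.0 kN·m.

O_x = 0, O_y = 55.00 kN, M_O = 264.0 kN·m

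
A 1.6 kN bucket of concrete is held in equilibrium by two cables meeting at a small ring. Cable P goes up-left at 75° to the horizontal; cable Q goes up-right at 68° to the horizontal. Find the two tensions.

T_P = 0.9959 kN, T_Q = 0.6881 kN

ΣF_x = 0: −T_P·cos75° + T_Q·cos68° = 0 → T_Q = 0.690909·T_P.
ΣF_y = 0: T_P·sin75° + T_Q·sin68° = 1.6.
Substitute: T_P·(0.965926 + 0.690909·0.927184) = 1.6 → T_P = 0.995938 ≈ 0.9959 kN.
Then T_Q = 0.690909 × 0.995938 = 0.6881 kN.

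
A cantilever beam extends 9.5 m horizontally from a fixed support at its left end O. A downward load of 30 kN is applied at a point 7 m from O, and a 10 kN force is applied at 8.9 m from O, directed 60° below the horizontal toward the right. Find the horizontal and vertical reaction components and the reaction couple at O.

O_x = -5.000 kN, O_y = 38.66 kN, M_O = 287.1 kN·m

ΣF_x = 0: O_x + 10·cos60° = 0 → O_x = -5.000 kN.
ΣF_y = 0: O_y − 30 − 10·sin60° = 0 → O_y = 38.66 kN.
ΣM about O: M_O − 30·7 − 10·sin60°·8.9 = 0 → M_O = 287.1 kN·m.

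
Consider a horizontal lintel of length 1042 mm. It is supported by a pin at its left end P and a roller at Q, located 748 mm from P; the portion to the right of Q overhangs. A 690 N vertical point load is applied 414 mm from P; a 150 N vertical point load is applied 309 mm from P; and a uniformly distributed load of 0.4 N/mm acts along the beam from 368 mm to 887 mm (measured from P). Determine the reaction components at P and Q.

Resultant of the distributed load: 0.4 × 519 = 207.6 N at 627.5 mm from P.
Moments about P: Q_y·748 − 690·414 − 150·309 − (0.4·519)·627.5 = 0 → Q_y = 462279/748 = 618.02 ≈ 618.0 N.
ΣF_y = 0: P_y + 618.02 − 690 − 150 − 0.4·519 = 0 → P_y = 429.6 N.
ΣF_x = 0: no horizontal applied forces, so P_x = 0.

P_x = 0, P_y = 429.6 N, Q_y = 618.0 N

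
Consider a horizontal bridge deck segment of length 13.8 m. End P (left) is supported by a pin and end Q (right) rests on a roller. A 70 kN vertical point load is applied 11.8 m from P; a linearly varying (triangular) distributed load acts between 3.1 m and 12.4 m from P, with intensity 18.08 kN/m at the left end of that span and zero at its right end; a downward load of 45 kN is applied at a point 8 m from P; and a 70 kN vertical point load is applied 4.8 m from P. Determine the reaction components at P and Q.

P_x = 0, P_y = 121.0 kN, Q_y = 148.1 kN

Resultant of the triangular load: ½ × 18.08 × 9.3 = 84.072 kN, acting at 6.2 m from P (one-third of the span from the peak).
Moments about P: Q_y·13.8 − 70·11.8 − (½·18.08·9.3)·6.2 − 45·8 − 70·4.8 = 0 → Q_y = 2043.2464/13.8 = 148.061 ≈ 148.1 kN.
ΣF_y = 0: P_y + 148.061 − 70 − ½·18.08·9.3 − 45 − 70 = 0 → P_y = 121.0 kN.
ΣF_x = 0: no horizontal applied forces, so P_x = 0.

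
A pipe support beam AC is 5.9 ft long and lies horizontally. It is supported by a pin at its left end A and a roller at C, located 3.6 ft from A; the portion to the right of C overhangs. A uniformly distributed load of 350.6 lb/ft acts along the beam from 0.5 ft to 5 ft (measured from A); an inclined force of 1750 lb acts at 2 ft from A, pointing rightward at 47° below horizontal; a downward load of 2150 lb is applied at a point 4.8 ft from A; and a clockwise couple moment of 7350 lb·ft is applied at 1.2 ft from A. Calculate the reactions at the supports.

A_x = -1193 lb, A_y = -1817 lb, C_y = 6825 lb

Resultant of the distributed load: 350.6 × 4.5 = 1577.7 lb at 2.75 ft from A.
ΣM about A: C_y·3.6 − (350.6·4.5)·2.75 − 1750·sin47°·2 − 2150·4.8 − 7350 = 0 → C_y = 24568.4/3.6 = 6824.56 ≈ 6825 lb.
ΣF_y = 0: A_y + 6824.56 − 350.6·4.5 − 1750·sin47° − 2150 = 0 → A_y = -1817 lb.
ΣF_x = 0: A_x + 1750·cos47° = 0 → A_x = -1193 lb.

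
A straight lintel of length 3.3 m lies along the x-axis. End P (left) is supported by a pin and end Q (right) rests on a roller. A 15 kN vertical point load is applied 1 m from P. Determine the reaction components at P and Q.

Taking moments about P: Q_y·3.3 − 15·1 = 0 → Q_y = 15/3.3 = 4.54545 ≈ 4.545 kN.
ΣF_y = 0: P_y + 4.54545 − 15 = 0 → P_y = 10.45 kN.
ΣF_x = 0: no horizontal applied forces, so P_x = 0.

P_x = 0, P_y = 10.45 kN, Q_y = 4.545 kN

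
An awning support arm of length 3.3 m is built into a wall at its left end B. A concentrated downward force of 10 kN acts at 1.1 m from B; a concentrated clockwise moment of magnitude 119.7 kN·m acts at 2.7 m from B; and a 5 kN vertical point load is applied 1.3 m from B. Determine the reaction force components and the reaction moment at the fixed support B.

B_x = 0, B_y = 15.00 kN, M_B = 137.2 kN·m

ΣF_x = 0: B_x = 0.
ΣF_y = 0: B_y − 10 − 5 = 0 → B_y = 15.00 kN.
ΣM about B: M_B − 10·1.1 − 119.7 − 5·1.3 = 0 → M_B = 137.2 kN·m.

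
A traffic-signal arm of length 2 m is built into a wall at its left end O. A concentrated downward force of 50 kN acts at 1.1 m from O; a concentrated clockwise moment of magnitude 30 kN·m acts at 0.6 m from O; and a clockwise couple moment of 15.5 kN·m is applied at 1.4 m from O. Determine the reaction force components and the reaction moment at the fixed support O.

ΣF_x = 0: O_x = 0.
ΣF_y = 0: O_y − 50 = 0 → O_y = 50.00 kN.
ΣM about O: M_O − 50·1.1 − 30 − 15.5 = 0 → M_O = 100.5 kN·m.

O_x = 0, O_y = 50.00 kN, M_O = 100.5 kN·m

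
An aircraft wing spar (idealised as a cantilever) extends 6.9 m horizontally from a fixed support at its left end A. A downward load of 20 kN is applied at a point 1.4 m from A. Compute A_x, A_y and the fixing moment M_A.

A_x = 0, A_y = 20.00 kN, M_A = 28.00 kN·m

ΣF_x = 0: A_x = 0.
ΣF_y = 0: A_y − 20 = 0 → A_y = 20.00 kN.
ΣM about A: M_A − 20·1.4 = 0 → M_A = 28.00 kN·m.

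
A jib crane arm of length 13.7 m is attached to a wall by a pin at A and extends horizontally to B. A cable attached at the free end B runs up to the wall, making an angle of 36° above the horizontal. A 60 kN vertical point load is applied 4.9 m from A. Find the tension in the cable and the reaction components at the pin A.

ΣM about A: T·sin36°·13.7 − 60·4.9 = 0 → T = 294/(13.7·0.587785) = 36.5097 ≈ 36.51 kN.
ΣF_x = 0: A_x − T·cos36° = 0 → A_x = 36.5097 × 0.809017 = 29.54 kN.
ΣF_y = 0: A_y + T·sin36° − 60 = 0 → A_y = 60 − 36.5097 × 0.587785 = 38.54 kN.

T = 36.51 kN, A_x = 29.54 kN, A_y = 38.54 kN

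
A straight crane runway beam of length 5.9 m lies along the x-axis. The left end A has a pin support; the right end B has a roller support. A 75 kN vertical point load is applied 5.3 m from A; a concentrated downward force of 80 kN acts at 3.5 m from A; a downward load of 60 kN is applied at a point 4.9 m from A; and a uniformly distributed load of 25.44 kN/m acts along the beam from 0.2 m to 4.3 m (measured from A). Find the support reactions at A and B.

A_x = 0, A_y = 114.9 kN, B_y = 204.4 kN

Resultant of the distributed load: 25.44 × 4.1 = 104.304 kN at 2.25 m from A.
ΣM about A: B_y·5.9 − 75·5.3 − 80·3.5 − 60·4.9 − (25.44·4.1)·2.25 = 0 → B_y = 1206.184/5.9 = 204.438 ≈ 204.4 kN.
ΣF_y = 0: A_y + 204.438 − 75 − 80 − 60 − 25.44·4.1 = 0 → A_y = 114.9 kN.
ΣF_x = 0: no horizontal applied forces, so A_x = 0.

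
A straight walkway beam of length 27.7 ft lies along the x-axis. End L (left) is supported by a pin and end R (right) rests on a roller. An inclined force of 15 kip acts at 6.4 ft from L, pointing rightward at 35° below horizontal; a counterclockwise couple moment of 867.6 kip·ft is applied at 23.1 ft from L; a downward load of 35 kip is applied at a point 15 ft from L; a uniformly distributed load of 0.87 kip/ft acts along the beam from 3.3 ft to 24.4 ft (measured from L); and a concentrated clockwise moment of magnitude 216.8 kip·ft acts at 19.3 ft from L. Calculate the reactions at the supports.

Resultant of the distributed load: 0.87 × 21.1 = 18.357 kip at 13.85 ft from L.
ΣM about L: R_y·27.7 − 15·sin35°·6.4 + 867.6 − 35·15 − (0.87·21.1)·13.85 − 216.8 = 0 → R_y = 183.508/27.7 = 6.62484 ≈ 6.625 kip.
ΣF_y = 0: L_y + 6.62484 − 15·sin35° − 35 − 0.87·21.1 = 0 → L_y = 55.34 kip.
ΣF_x = 0: L_x + 15·cos35° = 0 → L_x = -12.29 kip.

L_x = -12.29 kip, L_y = 55.34 kip, R_y = 6.625 kip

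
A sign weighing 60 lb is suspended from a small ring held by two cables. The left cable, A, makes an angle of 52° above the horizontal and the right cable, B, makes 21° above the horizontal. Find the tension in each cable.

ΣF_x = 0: −T_A·cos52° + T_B·cos21° = 0 → T_B = 0.659463·T_A.
ΣF_y = 0: T_A·sin52° + T_B·sin21° = 60.
Substitute: T_A·(0.788011 + 0.659463·0.358368) = 60 → T_A = 58.5742 ≈ 58.57 lb.
Then T_B = 0.659463 × 58.5742 = 38.63 lb.

T_A = 58.57 lb, T_B = 38.63 lb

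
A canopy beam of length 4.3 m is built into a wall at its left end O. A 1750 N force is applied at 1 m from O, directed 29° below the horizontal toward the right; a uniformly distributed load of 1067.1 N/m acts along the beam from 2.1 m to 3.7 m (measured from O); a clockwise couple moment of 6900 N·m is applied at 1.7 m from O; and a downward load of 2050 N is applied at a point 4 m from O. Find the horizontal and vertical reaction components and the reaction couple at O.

Resultant of the distributed load: 1067.1 × 1.6 = 1707.36 N at 2.9 m from O.
ΣF_x = 0: O_x + 1750·cos29° = 0 → O_x = -1531 N.
ΣF_y = 0: O_y − 1750·sin29° − 1067.1·1.6 − 2050 = 0 → O_y = 4606 N.
ΣM about O: M_O − 1750·sin29°·1 − (1067.1·1.6)·2.9 − 6900 − 2050·4 = 0 → M_O = 20900 N·m.

O_x = -1531 N, O_y = 4606 N, M_O = 20900 N·m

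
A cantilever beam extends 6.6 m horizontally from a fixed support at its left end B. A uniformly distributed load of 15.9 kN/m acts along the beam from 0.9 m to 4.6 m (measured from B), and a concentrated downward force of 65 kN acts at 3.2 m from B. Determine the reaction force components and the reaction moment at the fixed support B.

B_x = 0, B_y = 123.8 kN, M_B = 369.8 kN·m

Resultant of the distributed load: 15.9 × 3.7 = 58.83 kN at 2.75 m from B.
ΣF_x = 0: B_x = 0.
ΣF_y = 0: B_y − 15.9·3.7 − 65 = 0 → B_y = 123.8 kN.
ΣM about B: M_B − (15.9·3.7)·2.75 − 65·3.2 = 0 → M_B = 369.8 kN·m.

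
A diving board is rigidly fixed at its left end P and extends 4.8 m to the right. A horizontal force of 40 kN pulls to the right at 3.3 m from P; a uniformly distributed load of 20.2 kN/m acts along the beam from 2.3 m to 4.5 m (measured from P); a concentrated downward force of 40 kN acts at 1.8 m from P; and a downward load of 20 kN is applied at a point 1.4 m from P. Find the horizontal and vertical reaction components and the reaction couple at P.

Resultant of the distributed load: 20.2 × 2.2 = 44.44 kN at 3.4 m from P.
ΣF_x = 0: P_x + 40 = 0 → P_x = -40.00 kN.
ΣF_y = 0: P_y − 20.2·2.2 − 40 − 20 = 0 → P_y = 104.4 kN.
ΣM about P: M_P − (20.2·2.2)·3.4 − 40·1.8 − 20·1.4 = 0 → M_P = 251.1 kN·m.

P_x = -40.00 kN, P_y = 104.4 kN, M_P = 251.1 kN·m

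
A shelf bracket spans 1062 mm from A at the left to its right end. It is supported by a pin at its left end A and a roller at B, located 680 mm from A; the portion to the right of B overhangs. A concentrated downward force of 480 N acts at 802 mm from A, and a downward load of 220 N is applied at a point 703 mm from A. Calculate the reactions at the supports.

A_x = 0, A_y = -93.56 N, B_y = 793.6 N

Taking moments about A: B_y·680 − 480·802 − 220·703 = 0 → B_y = 539620/680 = 793.559 ≈ 793.6 N.
ΣF_y = 0: A_y + 793.559 − 480 − 220 = 0 → A_y = -93.56 N.
ΣF_x = 0: no horizontal applied forces, so A_x = 0.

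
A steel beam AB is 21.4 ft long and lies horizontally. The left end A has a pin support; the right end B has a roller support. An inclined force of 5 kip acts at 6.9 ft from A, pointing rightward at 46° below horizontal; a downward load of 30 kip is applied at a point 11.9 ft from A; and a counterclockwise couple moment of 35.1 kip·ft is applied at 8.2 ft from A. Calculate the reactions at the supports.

A_x = -3.473 kip, A_y = 17.39 kip, B_y = 16.20 kip

ΣM about A: B_y·21.4 − 5·sin46°·6.9 − 30·11.9 + 35.1 = 0 → B_y = 346.717/21.4 = 16.2017 ≈ 16.20 kip.
ΣF_y = 0: A_y + 16.2017 − 5·sin46° − 30 = 0 → A_y = 17.39 kip.
ΣF_x = 0: A_x + 5·cos46° = 0 → A_x = -3.473 kip.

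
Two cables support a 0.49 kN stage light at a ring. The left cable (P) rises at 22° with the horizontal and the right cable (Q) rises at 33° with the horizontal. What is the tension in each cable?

T_P = 0.5017 kN, T_Q = 0.5546 kN

ΣF_x = 0: −T_P·cos22° + T_Q·cos33° = 0 → T_Q = 1.10554·T_P.
ΣF_y = 0: T_P·sin22° + T_Q·sin33° = 0.49.
Substitute: T_P·(0.374607 + 1.10554·0.544639) = 0.49 → T_P = 0.501675 ≈ 0.5017 kN.
Then T_Q = 1.10554 × 0.501675 = 0.5546 kN.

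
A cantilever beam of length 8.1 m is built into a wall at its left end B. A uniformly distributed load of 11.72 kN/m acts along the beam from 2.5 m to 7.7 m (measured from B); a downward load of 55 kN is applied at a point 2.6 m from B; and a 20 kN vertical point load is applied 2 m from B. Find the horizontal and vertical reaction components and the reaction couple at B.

B_x = 0, B_y = 135.9 kN, M_B = 493.8 kN·m

Resultant of the distributed load: 11.72 × 5.2 = 60.944 kN at 5.1 m from B.
ΣF_x = 0: B_x = 0.
ΣF_y = 0: B_y − 11.72·5.2 − 55 − 20 = 0 → B_y = 135.9 kN.
ΣM about B: M_B − (11.72·5.2)·5.1 − 55·2.6 − 20·2 = 0 → M_B = 493.8 kN·m.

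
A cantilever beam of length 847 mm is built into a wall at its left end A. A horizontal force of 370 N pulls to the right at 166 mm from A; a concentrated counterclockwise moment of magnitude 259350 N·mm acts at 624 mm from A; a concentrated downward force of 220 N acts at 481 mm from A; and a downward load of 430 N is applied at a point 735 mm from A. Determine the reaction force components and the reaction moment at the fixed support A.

ΣF_x = 0: A_x + 370 = 0 → A_x = -370.0 N.
ΣF_y = 0: A_y − 220 − 430 = 0 → A_y = 650.0 N.
ΣM about A: M_A + 259350 − 220·481 − 430·735 = 0 → M_A = 162500 N·mm.

A_x = -370.0 N, A_y = 650.0 N, M_A = 162500 N·mm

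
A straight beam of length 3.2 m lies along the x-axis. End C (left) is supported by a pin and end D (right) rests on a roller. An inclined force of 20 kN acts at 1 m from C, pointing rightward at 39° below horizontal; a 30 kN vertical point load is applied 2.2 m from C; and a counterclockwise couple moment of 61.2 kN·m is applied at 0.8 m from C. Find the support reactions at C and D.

ΣM about C: D_y·3.2 − 20·sin39°·1 − 30·2.2 + 61.2 = 0 → D_y = 17.3864/3.2 = 5.43325 ≈ 5.433 kN.
ΣF_y = 0: C_y + 5.43325 − 20·sin39° − 30 = 0 → C_y = 37.15 kN.
ΣF_x = 0: C_x + 20·cos39° = 0 → C_x = -15.54 kN.

C_x = -15.54 kN, C_y = 37.15 kN, D_y = 5.433 kN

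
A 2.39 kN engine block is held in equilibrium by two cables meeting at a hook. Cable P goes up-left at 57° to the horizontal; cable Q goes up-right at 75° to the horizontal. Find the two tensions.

ΣF_x = 0: −T_P·cos57° + T_Q·cos75° = 0 → T_Q = 2.10432·T_P.
ΣF_y = 0: T_P·sin57° + T_Q·sin75° = 2.39.
Substitute: T_P·(0.838671 + 2.10432·0.965926) = 2.39 → T_P = 0.832379 ≈ 0.8324 kN.
Then T_Q = 2.10432 × 0.832379 = 1.752 kN.

T_P = 0.8324 kN, T_Q = 1.752 kN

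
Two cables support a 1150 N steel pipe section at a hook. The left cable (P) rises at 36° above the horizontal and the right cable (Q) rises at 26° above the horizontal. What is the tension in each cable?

T_P = 1171 N, T_Q = 1054 N

ΣF_x = 0: −T_P·cos36° + T_Q·cos26° = 0 → T_Q = 0.900114·T_P.
ΣF_y = 0: T_P·sin36° + T_Q·sin26° = 1150.
Substitute: T_P·(0.587785 + 0.900114·0.438371) = 1150 → T_P = 1170.64 ≈ 1171 N.
Then T_Q = 0.900114 × 1170.64 = 1054 N.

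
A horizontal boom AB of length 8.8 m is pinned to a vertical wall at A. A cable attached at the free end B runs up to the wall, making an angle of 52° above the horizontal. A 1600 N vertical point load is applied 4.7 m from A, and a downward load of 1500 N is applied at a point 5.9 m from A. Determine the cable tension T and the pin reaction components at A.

T = 2361 N, A_x = 1453 N, A_y = 1240 N

ΣM about A: T·sin52°·8.8 − 1600·4.7 − 1500·5.9 = 0 → T = 16370/(8.8·0.788011) = 2360.66 ≈ 2361 N.
ΣF_x = 0: A_x − T·cos52° = 0 → A_x = 2360.66 × 0.615661 = 1453 N.
ΣF_y = 0: A_y + T·sin52° − 1600 − 1500 = 0 → A_y = 3100 − 2360.66 × 0.788011 = 1240 N.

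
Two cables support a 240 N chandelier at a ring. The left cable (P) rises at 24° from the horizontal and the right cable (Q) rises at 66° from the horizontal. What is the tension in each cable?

ΣF_x = 0: −T_P·cos24° + T_Q·cos66° = 0 → T_Q = 2.24604·T_P.
ΣF_y = 0: T_P·sin24° + T_Q·sin66° = 240.
Substitute: T_P·(0.406737 + 2.24604·0.913545) = 240 → T_P = 97.6167 ≈ 97.62 N.
Then T_Q = 2.24604 × 97.6167 = 219.3 N.

T_P = 97.62 N, T_Q = 219.3 N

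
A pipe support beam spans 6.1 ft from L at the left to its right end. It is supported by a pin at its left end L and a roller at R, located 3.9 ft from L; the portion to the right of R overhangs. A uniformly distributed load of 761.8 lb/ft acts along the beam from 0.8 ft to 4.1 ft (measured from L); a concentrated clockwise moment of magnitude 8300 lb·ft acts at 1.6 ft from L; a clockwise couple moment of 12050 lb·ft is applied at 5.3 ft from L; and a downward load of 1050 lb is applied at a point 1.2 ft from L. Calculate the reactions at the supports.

L_x = 0, L_y = -3556 lb, R_y = 7120 lb

Resultant of the distributed load: 761.8 × 3.3 = 2513.94 lb at 2.45 ft from L.
ΣM about L: R_y·3.9 − (761.8·3.3)·2.45 − 8300 − 12050 − 1050·1.2 = 0 → R_y = 27769.153/3.9 = 7120.3 ≈ 7120 lb.
ΣF_y = 0: L_y + 7120.3 − 761.8·3.3 − 1050 = 0 → L_y = -3556 lb.
ΣF_x = 0: no horizontal applied forces, so L_x = 0.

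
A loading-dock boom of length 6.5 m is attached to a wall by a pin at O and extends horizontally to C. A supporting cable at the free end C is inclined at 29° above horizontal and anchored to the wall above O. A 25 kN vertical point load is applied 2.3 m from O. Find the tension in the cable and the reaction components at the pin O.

T = 18.25 kN, O_x = 15.96 kN, O_y = 16.15 kN

ΣM about O: T·sin29°·6.5 − 25·2.3 = 0 → T = 57.5/(6.5·0.48481) = 18.2466 ≈ 18.25 kN.
ΣF_x = 0: O_x − T·cos29° = 0 → O_x = 18.2466 × 0.87462 = 15.96 kN.
ΣF_y = 0: O_y + T·sin29° − 25 = 0 → O_y = 25 − 18.2466 × 0.48481 = 16.15 kN.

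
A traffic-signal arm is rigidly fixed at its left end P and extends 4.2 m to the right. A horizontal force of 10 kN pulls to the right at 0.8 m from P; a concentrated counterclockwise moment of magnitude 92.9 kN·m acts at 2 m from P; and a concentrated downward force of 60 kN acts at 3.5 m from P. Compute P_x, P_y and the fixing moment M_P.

ΣF_x = 0: P_x + 10 = 0 → P_x = -10.00 kN.
ΣF_y = 0: P_y − 60 = 0 → P_y = 60.00 kN.
ΣM about P: M_P + 92.9 − 60·3.5 = 0 → M_P = 117.1 kN·m.

P_x = -10.00 kN, P_y = 60.00 kN, M_P = 117.1 kN·m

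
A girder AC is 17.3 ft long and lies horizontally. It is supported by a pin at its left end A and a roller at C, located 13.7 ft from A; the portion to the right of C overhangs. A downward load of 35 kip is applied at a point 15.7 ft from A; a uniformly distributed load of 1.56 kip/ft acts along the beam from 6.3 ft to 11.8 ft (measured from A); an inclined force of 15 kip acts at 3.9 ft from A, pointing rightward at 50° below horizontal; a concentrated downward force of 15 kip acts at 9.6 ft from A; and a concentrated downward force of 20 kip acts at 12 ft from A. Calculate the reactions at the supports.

Resultant of the distributed load: 1.56 × 5.5 = 8.58 kip at 9.05 ft from A.
Taking moments about A: C_y·13.7 − 35·15.7 − (1.56·5.5)·9.05 − 15·sin50°·3.9 − 15·9.6 − 20·12 = 0 → C_y = 1055.96/13.7 = 77.0774 ≈ 77.08 kip.
ΣF_y = 0: A_y + 77.0774 − 35 − 1.56·5.5 − 15·sin50° − 15 − 20 = 0 → A_y = 12.99 kip.
ΣF_x = 0: A_x + 15·cos50° = 0 → A_x = -9.642 kip.

A_x = -9.642 kip, A_y = 12.99 kip, C_y = 77.08 kip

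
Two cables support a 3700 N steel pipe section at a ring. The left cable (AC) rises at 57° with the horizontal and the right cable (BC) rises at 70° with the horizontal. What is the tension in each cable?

T_AC = 1585 N, T_BC = 2523 N

ΣF_x = 0: −T_AC·cos57° + T_BC·cos70° = 0 → T_BC = 1.59242·T_AC.
ΣF_y = 0: T_AC·sin57° + T_BC·sin70° = 3700.
Substitute: T_AC·(0.838671 + 1.59242·0.939693) = 3700 → T_AC = 1584.54 ≈ 1585 N.
Then T_BC = 1.59242 × 1584.54 = 2523 N.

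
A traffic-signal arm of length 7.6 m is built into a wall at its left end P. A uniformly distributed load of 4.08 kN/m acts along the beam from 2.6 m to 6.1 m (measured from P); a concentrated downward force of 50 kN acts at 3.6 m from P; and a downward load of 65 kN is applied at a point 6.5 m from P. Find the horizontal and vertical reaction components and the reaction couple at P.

P_x = 0, P_y = 129.3 kN, M_P = 664.6 kN·m

Resultant of the distributed load: 4.08 × 3.5 = 14.28 kN at 4.35 m from P.
ΣF_x = 0: P_x = 0.
ΣF_y = 0: P_y − 4.08·3.5 − 50 − 65 = 0 → P_y = 129.3 kN.
ΣM about P: M_P − (4.08·3.5)·4.35 − 50·3.6 − 65·6.5 = 0 → M_P = 664.6 kN·m.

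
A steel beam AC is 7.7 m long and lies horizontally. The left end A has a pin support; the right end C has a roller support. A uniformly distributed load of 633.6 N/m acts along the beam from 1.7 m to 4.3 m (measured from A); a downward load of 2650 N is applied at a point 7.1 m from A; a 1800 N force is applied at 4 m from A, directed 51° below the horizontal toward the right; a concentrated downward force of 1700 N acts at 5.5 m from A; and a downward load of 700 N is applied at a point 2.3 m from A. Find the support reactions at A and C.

A_x = -1133 N, A_y = 2861 N, C_y = 5235 N

Resultant of the distributed load: 633.6 × 2.6 = 1647.36 N at 3 m from A.
Taking moments about A: C_y·7.7 − (633.6·2.6)·3 − 2650·7.1 − 1800·sin51°·4 − 1700·5.5 − 700·2.3 = 0 → C_y = 40312.5/7.7 = 5235.39 ≈ 5235 N.
ΣF_y = 0: A_y + 5235.39 − 633.6·2.6 − 2650 − 1800·sin51° − 1700 − 700 = 0 → A_y = 2861 N.
ΣF_x = 0: A_x + 1800·cos51° = 0 → A_x = -1133 N.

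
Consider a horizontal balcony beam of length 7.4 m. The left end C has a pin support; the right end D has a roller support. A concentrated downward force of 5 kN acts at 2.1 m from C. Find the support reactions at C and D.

C_x = 0, C_y = 3.581 kN, D_y = 1.419 kN

ΣM about C: D_y·7.4 − 5·2.1 = 0 → D_y = 10.5/7.4 = 1.41892 ≈ 1.419 kN.
ΣF_y = 0: C_y + 1.41892 − 5 = 0 → C_y = 3.581 kN.
ΣF_x = 0: no horizontal applied forces, so C_x = 0.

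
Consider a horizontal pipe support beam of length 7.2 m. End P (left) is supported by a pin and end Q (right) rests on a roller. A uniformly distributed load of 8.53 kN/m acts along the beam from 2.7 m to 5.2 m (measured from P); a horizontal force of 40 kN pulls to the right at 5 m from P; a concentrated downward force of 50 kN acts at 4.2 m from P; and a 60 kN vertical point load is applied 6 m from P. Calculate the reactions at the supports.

P_x = -40.00 kN, P_y = 40.46 kN, Q_y = 90.87 kN

Resultant of the distributed load: 8.53 × 2.5 = 21.325 kN at 3.95 m from P.
Taking moments about P: Q_y·7.2 − (8.53·2.5)·3.95 − 50·4.2 − 60·6 = 0 → Q_y = 654.23375/7.2 = 90.8658 ≈ 90.87 kN.
ΣF_y = 0: P_y + 90.8658 − 8.53·2.5 − 50 − 60 = 0 → P_y = 40.46 kN.
ΣF_x = 0: P_x + 40 = 0 → P_x = -40.00 kN.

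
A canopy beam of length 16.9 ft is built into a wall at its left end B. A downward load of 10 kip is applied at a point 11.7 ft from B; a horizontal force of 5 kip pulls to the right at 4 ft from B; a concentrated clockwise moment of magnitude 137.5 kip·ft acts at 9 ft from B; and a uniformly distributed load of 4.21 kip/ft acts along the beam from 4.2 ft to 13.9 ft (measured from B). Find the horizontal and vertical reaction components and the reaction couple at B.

B_x = -5.000 kip, B_y = 50.84 kip, M_B = 624.1 kip·ft

Resultant of the distributed load: 4.21 × 9.7 = 40.837 kip at 9.05 ft from B.
ΣF_x = 0: B_x + 5 = 0 → B_x = -5.000 kip.
ΣF_y = 0: B_y − 10 − 4.21·9.7 = 0 → B_y = 50.84 kip.
ΣM about B: M_B − 10·11.7 − 137.5 − (4.21·9.7)·9.05 = 0 → M_B = 624.1 kip·ft.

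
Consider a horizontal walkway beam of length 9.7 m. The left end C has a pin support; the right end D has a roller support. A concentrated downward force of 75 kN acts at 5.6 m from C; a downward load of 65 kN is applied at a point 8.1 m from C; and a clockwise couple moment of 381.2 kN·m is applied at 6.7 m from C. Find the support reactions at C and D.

C_x = 0, C_y = 3.124 kN, D_y = 136.9 kN

Moments about C: D_y·9.7 − 75·5.6 − 65·8.1 − 381.2 = 0 → D_y = 1327.7/9.7 = 136.876 ≈ 136.9 kN.
ΣF_y = 0: C_y + 136.876 − 75 − 65 = 0 → C_y = 3.124 kN.
ΣF_x = 0: no horizontal applied forces, so C_x = 0.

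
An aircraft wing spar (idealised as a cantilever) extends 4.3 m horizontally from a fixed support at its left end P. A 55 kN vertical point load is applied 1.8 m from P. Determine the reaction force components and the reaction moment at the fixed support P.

ΣF_x = 0: P_x = 0.
ΣF_y = 0: P_y − 55 = 0 → P_y = 55.00 kN.
ΣM about P: M_P − 55·1.8 = 0 → M_P = 99.00 kN·m.

P_x = 0, P_y = 55.00 kN, M_P = 99.00 kN·m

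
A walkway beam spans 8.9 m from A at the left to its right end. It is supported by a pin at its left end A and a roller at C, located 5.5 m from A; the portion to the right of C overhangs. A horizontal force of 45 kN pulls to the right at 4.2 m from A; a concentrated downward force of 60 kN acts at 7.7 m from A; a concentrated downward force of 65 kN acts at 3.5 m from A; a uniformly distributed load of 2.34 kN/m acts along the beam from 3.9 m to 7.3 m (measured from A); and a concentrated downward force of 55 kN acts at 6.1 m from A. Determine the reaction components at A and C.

Resultant of the distributed load: 2.34 × 3.4 = 7.956 kN at 5.6 m from A.
ΣM about A: C_y·5.5 − 60·7.7 − 65·3.5 − (2.34·3.4)·5.6 − 55·6.1 = 0 → C_y = 1069.5536/5.5 = 194.464 ≈ 194.5 kN.
ΣF_y = 0: A_y + 194.464 − 60 − 65 − 2.34·3.4 − 55 = 0 → A_y = -6.508 kN.
ΣF_x = 0: A_x + 45 = 0 → A_x = -45.00 kN.

A_x = -45.00 kN, A_y = -6.508 kN, C_y = 194.5 kN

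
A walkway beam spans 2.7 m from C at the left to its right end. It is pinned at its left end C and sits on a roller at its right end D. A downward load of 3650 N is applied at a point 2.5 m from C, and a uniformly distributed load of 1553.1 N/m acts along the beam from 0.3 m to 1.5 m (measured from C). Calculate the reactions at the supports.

C_x = 0, C_y = 1513 N, D_y = 4001 N

Resultant of the distributed load: 1553.1 × 1.2 = 1863.72 N at 0.9 m from C.
ΣM about C: D_y·2.7 − 3650·2.5 − (1553.1·1.2)·0.9 = 0 → D_y = 10802.348/2.7 = 4000.87 ≈ 4001 N.
ΣF_y = 0: C_y + 4000.87 − 3650 − 1553.1·1.2 = 0 → C_y = 1513 N.
ΣF_x = 0: no horizontal applied forces, so C_x = 0.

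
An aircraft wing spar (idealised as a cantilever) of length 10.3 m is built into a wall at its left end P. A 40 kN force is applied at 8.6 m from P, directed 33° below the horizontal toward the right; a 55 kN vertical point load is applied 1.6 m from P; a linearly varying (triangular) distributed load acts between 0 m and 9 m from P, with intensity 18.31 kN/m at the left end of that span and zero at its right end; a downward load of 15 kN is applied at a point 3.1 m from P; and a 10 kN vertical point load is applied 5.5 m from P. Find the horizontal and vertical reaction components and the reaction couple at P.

P_x = -33.55 kN, P_y = 184.2 kN, M_P = 624.0 kN·m

Resultant of the triangular load: ½ × 18.31 × 9 = 82.395 kN, acting at 3 m from P (one-third of the span from the peak).
ΣF_x = 0: P_x + 40·cos33° = 0 → P_x = -33.55 kN.
ΣF_y = 0: P_y − 40·sin33° − 55 − ½·18.31·9 − 15 − 10 = 0 → P_y = 184.2 kN.
ΣM about P: M_P − 40·sin33°·8.6 − 55·1.6 − (½·18.31·9)·3 − 15·3.1 − 10·5.5 = 0 → M_P = 624.0 kN·m.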